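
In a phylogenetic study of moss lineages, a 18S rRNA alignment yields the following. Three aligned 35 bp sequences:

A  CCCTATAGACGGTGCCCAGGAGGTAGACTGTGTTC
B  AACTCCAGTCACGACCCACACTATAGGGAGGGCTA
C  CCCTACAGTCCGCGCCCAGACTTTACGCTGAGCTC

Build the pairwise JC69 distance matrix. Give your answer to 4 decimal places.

d(A,B) = 1.0763, d(A,C) = 0.4582, d(B,C) = 0.5716

A–B: 20/35 sites differ → p ≈ 0.571429, d = −0.75 ln(1 − 0.761905) = 1.076314 ≈ 1.0763.
A–C: 12/35 sites differ → p ≈ 0.342857, d = −0.75 ln(1 − 0.457143) = 0.458182 ≈ 0.4582.
B–C: 14/35 sites differ → p = 0.4, d = −0.75 ln(1 − 0.533333) = 0.571605 ≈ 0.5716.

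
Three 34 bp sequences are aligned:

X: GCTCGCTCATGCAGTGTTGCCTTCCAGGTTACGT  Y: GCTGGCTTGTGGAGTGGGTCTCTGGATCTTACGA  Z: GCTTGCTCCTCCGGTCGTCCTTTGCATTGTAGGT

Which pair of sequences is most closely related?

X–Y: 14/34 differ, p = 0.412, d = 0.597.
X–Z: 13/34 differ, p = 0.382, d = 0.535.
Y–Z: 15/34 differ, p = 0.441, d = 0.665.
The smallest distance is between X and Z.

X and Z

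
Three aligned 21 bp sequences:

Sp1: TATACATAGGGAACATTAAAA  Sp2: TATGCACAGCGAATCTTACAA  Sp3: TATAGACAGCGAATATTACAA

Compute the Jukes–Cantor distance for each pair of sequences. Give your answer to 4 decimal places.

d(Sp1,Sp2) = 0.3597, d(Sp1,Sp3) = 0.2865, d(Sp2,Sp3) = 0.1585

Sp1–Sp2: 6/21 sites differ → p ≈ 0.285714, d = −0.75 ln(1 − 0.380952) = 0.359679 ≈ 0.3597.
Sp1–Sp3: 5/21 sites differ → p ≈ 0.238095, d = −0.75 ln(1 − 0.31746) = 0.286451 ≈ 0.2865.
Sp2–Sp3: 3/21 sites differ → p ≈ 0.142857, d = −0.75 ln(1 − 0.190476) = 0.158482 ≈ 0.1585.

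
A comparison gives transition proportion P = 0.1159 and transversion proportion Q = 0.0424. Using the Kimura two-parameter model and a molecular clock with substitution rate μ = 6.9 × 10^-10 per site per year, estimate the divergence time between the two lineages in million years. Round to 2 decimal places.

Under the Kimura two-parameter model, d = −½ ln(1 − 2P − Q) − ¼ ln(1 − 2Q).
1 − 2P − Q = 0.7258, giving −½ ln(0.7258) = 0.160240.
1 − 2Q = 0.9152, giving −¼ ln(0.9152) = 0.022153.
d = 0.160240 + 0.022153 = 0.182393.
Under a molecular clock d = 2μt, so t = d/(2μ) = 0.182393 / (2 × 6.9 × 10^-10) = 132.17 million years.

132.17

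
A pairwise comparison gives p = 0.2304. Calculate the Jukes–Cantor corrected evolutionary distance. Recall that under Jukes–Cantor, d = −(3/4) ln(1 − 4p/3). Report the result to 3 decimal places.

0.275

d = −(3/4) ln(1 − 4p/3) = −0.75 ln(1 − 0.3072) = −0.75 ln(0.6928)
  = −0.75 × (-0.367014) = 0.275261 substitutions/site.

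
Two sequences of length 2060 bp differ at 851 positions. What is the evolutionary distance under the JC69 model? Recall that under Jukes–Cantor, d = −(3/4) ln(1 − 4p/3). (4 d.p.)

0.6002

p = 851/2060 ≈ 0.413107.
d = −(3/4) ln(1 − 4p/3) = −0.75 ln(1 − 0.550809) = −0.75 ln(0.449191)
  = −0.75 × (-0.800307) = 0.600230 substitutions/site.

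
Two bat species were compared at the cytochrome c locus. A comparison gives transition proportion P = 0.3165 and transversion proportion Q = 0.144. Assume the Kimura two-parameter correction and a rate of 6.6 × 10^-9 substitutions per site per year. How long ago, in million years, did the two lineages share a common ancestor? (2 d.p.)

63.27

Under the Kimura two-parameter model, d = −½ ln(1 − 2P − Q) − ¼ ln(1 − 2Q).
1 − 2P − Q = 0.223, giving −½ ln(0.223) = 0.750292.
1 − 2Q = 0.712, giving −¼ ln(0.712) = 0.084919.
d = 0.750292 + 0.084919 = 0.835211.
Under a molecular clock d = 2μt, so t = d/(2μ) = 0.835211 / (2 × 6.6 × 10^-9) = 63.27 million years.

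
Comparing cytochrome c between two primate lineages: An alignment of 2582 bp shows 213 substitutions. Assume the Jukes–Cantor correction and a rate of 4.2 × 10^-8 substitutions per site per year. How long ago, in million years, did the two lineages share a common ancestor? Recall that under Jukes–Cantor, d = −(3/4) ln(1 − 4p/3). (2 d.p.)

1.04

p = 213/2582 ≈ 0.082494.
d = −(3/4) ln(1 − 4p/3) = −0.75 ln(1 − 0.109992) = −0.75 ln(0.890008)
  = −0.75 × (-0.116525) = 0.087394 substitutions/site.
Under a molecular clock d = 2μt, so t = d/(2μ) = 0.087394 / (2 × 4.2 × 10^-8) = 1.04 million years.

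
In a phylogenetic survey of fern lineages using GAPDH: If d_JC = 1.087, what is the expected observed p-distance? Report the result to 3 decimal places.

p = (3/4)(1 − e^(−4d/3)) = 0.75 × (1 − e^(-1.449333)) = 0.75 × (1 − 0.234727) = 0.573955.

0.574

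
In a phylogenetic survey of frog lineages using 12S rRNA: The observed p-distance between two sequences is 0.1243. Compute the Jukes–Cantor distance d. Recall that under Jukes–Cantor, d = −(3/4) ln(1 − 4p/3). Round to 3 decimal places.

d = −(3/4) ln(1 − 4p/3) = −0.75 ln(1 − 0.165733) = −0.75 ln(0.834267)
  = −0.75 × (-0.181202) = 0.135902 substitutions/site.

0.136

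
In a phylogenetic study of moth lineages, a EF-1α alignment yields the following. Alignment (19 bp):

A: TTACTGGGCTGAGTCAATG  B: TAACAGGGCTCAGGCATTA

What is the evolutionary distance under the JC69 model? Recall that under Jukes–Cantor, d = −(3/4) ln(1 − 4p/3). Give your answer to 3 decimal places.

The sequences differ at 6 of 19 sites (2, 5, 11, 14, 17, 19), so p = 6/19 ≈ 0.315789.
d = −(3/4) ln(1 − 4p/3) = −0.75 ln(1 − 0.421052) = −0.75 ln(0.578948)
  = −0.75 × (-0.546543) = 0.409907 substitutions/site.

0.410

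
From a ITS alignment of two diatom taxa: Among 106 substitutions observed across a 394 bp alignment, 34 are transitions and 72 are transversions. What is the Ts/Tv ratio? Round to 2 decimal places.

0.47

R = 34/72 = 0.472222… ≈ 0.47 (to 2 d.p.).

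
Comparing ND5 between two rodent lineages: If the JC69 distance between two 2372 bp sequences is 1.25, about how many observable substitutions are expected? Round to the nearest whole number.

1443

Invert JC69: p = (3/4)(1 − e^(−4d/3)) = 0.75 × (1 − e^(-1.666667)) = 0.75 × (1 − 0.188876) = 0.608343.
Expected differing sites = pL ≈ 0.608343 × 2372 = 1442.989596 ≈ 1443.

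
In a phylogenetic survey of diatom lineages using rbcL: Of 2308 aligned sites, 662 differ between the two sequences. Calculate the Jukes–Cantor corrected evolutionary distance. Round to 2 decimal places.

p = 662/2308 ≈ 0.286828.
d = −(3/4) ln(1 − 4p/3) = −0.75 ln(1 − 0.382437) = −0.75 ln(0.617563)
  = −0.75 × (-0.481974) = 0.361481 substitutions/site.

0.36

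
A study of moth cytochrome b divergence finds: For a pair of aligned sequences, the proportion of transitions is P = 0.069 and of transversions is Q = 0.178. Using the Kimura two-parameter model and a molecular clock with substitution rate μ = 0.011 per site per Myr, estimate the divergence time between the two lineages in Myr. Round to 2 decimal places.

13.63

Under the Kimura two-parameter model, d = −½ ln(1 − 2P − Q) − ¼ ln(1 − 2Q).
1 − 2P − Q = 0.684, giving −½ ln(0.684) = 0.189899.
1 − 2Q = 0.644, giving −¼ ln(0.644) = 0.110014.
d = 0.189899 + 0.110014 = 0.299913.
Under a molecular clock d = 2μt, so t = d/(2μ) = 0.299913 / (2 × 0.011) = 13.63 Myr.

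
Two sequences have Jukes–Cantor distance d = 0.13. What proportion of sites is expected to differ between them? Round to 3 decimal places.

0.119

p = (3/4)(1 − e^(−4d/3)) = 0.75 × (1 − e^(-0.173333)) = 0.75 × (1 − 0.840858) = 0.119357.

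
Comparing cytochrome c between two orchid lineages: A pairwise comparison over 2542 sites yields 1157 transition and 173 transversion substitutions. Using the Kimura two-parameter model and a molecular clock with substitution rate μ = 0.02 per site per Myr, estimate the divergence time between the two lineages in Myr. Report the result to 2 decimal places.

48.83

P = 1157/2542 ≈ 0.455153 and Q = 173/2542 ≈ 0.068057.
Under the Kimura two-parameter model, d = −½ ln(1 − 2P − Q) − ¼ ln(1 − 2Q).
1 − 2P − Q = 0.021637, giving −½ ln(0.021637) = 1.916675.
1 − 2Q = 0.863886, giving −¼ ln(0.863886) = 0.036579.
d = 1.916675 + 0.036579 = 1.953254.
Under a molecular clock d = 2μt, so t = d/(2μ) = 1.953254 / (2 × 0.02) = 48.83 Myr.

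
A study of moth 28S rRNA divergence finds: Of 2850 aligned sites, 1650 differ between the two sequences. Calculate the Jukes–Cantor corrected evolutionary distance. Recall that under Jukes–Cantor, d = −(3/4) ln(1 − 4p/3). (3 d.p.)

1.109

p = 1650/2850 ≈ 0.578947.
d = −(3/4) ln(1 − 4p/3) = −0.75 ln(1 − 0.771929) = −0.75 ln(0.228071)
  = −0.75 × (-1.478098) = 1.108574 substitutions/site.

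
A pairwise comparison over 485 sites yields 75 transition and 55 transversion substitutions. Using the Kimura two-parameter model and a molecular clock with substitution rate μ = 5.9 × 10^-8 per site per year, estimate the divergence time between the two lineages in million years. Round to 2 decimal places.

P = 75/485 ≈ 0.154639 and Q = 55/485 ≈ 0.113402.
Under the Kimura two-parameter model, d = −½ ln(1 − 2P − Q) − ¼ ln(1 − 2Q).
1 − 2P − Q = 0.57732, giving −½ ln(0.57732) = 0.274679.
1 − 2Q = 0.773196, giving −¼ ln(0.773196) = 0.064306.
d = 0.274679 + 0.064306 = 0.338985.
Under a molecular clock d = 2μt, so t = d/(2μ) = 0.338985 / (2 × 5.9 × 10^-8) = 2.87 million years.

2.87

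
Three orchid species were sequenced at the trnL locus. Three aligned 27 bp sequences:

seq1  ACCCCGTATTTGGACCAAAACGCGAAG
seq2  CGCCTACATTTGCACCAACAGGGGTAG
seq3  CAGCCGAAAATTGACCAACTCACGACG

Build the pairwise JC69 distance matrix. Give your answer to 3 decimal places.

d(seq1,seq2) = 0.511, d(seq1,seq3) = 0.588, d(seq2,seq3) = 1.012

seq1–seq2: 10/27 sites differ → p ≈ 0.37037, d = −0.75 ln(1 − 0.493827) = 0.510658 ≈ 0.511.
seq1–seq3: 11/27 sites differ → p ≈ 0.407407, d = −0.75 ln(1 − 0.543209) = 0.587647 ≈ 0.588.
seq2–seq3: 15/27 sites differ → p ≈ 0.555556, d = −0.75 ln(1 − 0.740741) = 1.012446 ≈ 1.012.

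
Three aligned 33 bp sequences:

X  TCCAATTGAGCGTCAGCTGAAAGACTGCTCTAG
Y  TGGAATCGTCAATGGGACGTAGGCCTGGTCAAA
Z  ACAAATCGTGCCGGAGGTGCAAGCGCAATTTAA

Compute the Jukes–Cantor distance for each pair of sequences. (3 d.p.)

X–Y: 17/33 sites differ → p ≈ 0.515152, d = −0.75 ln(1 − 0.686869) = 0.870850 ≈ 0.871.
X–Z: 16/33 sites differ → p ≈ 0.484848, d = −0.75 ln(1 − 0.646464) = 0.779827 ≈ 0.780.
Y–Z: 18/33 sites differ → p ≈ 0.545455, d = −0.75 ln(1 − 0.727273) = 0.974463 ≈ 0.974.

d(X,Y) = 0.871, d(X,Z) = 0.780, d(Y,Z) = 0.974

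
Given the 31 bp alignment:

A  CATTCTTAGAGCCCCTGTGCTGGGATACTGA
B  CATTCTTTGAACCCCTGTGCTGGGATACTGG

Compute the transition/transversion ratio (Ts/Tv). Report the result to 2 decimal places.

2.00

Transitions are A↔G and C↔T; transversions are all other mismatches.
Transitions: 2. Transversions: 1.
R = 2/1 = 2.00.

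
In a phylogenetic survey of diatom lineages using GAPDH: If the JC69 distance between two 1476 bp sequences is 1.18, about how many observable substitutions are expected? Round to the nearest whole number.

877

Invert JC69: p = (3/4)(1 − e^(−4d/3)) = 0.75 × (1 − e^(-1.573333)) = 0.75 × (1 − 0.207353) = 0.594485.
Expected differing sites = pL ≈ 0.594485 × 1476 = 877.45986 ≈ 877.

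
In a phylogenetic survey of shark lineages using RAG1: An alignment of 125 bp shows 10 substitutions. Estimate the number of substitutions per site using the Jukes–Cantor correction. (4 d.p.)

p = 10/125 = 0.08.
d = −(3/4) ln(1 − 4p/3) = −0.75 ln(1 − 0.106667) = −0.75 ln(0.893333)
  = −0.75 × (-0.112796) = 0.084597 substitutions/site.

0.0846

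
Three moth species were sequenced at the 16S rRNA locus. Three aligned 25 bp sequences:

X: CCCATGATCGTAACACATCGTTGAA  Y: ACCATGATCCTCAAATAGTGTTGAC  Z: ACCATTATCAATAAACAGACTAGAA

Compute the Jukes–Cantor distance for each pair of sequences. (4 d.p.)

X–Y: 8/25 sites differ → p = 0.32, d = −0.75 ln(1 − 0.426667) = 0.417216 ≈ 0.4172.
X–Z: 10/25 sites differ → p = 0.4, d = −0.75 ln(1 − 0.533333) = 0.571605 ≈ 0.5716.
Y–Z: 9/25 sites differ → p = 0.36, d = −0.75 ln(1 − 0.48) = 0.490445 ≈ 0.4904.

d(X,Y) = 0.4172, d(X,Z) = 0.5716, d(Y,Z) = 0.4904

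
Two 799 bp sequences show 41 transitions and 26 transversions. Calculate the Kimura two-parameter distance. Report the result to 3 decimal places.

P = 41/799 ≈ 0.051314 and Q = 26/799 ≈ 0.032541.
Under the Kimura two-parameter model, d = −½ ln(1 − 2P − Q) − ¼ ln(1 − 2Q).
1 − 2P − Q = 0.864831, giving −½ ln(0.864831) = 0.072611.
1 − 2Q = 0.934918, giving −¼ ln(0.934918) = 0.016824.
d = 0.072611 + 0.016824 = 0.089435.

0.089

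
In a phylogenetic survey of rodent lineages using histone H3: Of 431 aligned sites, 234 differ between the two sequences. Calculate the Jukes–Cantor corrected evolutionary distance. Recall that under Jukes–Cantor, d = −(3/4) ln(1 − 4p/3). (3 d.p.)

p = 234/431 ≈ 0.542923.
d = −(3/4) ln(1 − 4p/3) = −0.75 ln(1 − 0.723897) = −0.75 ln(0.276103)
  = −0.75 × (-1.286981) = 0.965236 substitutions/site.

0.965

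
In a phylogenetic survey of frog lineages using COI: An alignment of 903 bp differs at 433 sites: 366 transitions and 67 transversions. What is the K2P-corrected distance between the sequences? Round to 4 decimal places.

1.1208

P = 366/903 ≈ 0.405316 and Q = 67/903 ≈ 0.074197.
Under the Kimura two-parameter model, d = −½ ln(1 − 2P − Q) − ¼ ln(1 − 2Q).
1 − 2P − Q = 0.115171, giving −½ ln(0.115171) = 1.080669.
1 − 2Q = 0.851606, giving −¼ ln(0.851606) = 0.040158.
d = 1.080669 + 0.040158 = 1.120827.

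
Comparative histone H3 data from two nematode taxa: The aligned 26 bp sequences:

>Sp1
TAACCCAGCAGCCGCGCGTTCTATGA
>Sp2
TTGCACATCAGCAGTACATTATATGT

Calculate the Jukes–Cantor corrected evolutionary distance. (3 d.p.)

0.539

The sequences differ at 10 of 26 sites (2, 3, 5, 8, 13, 15, 16, 18, 21, 26), so p = 10/26 ≈ 0.384615.
d = −(3/4) ln(1 − 4p/3) = −0.75 ln(1 − 0.51282) = −0.75 ln(0.48718)
  = −0.75 × (-0.719122) = 0.539342 substitutions/site.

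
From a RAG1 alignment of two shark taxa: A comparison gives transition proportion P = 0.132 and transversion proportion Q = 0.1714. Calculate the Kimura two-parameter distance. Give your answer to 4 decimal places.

Under the Kimura two-parameter model, d = −½ ln(1 − 2P − Q) − ¼ ln(1 − 2Q).
1 − 2P − Q = 0.5646, giving −½ ln(0.5646) = 0.285819.
1 − 2Q = 0.6572, giving −¼ ln(0.6572) = 0.104942.
d = 0.285819 + 0.104942 = 0.390761.

0.3908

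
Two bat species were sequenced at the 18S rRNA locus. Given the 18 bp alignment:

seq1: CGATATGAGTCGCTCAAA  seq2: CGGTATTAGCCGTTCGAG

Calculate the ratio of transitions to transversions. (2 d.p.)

5.00

Transitions are A↔G and C↔T; transversions are all other mismatches.
Transitions: 5. Transversions: 1.
R = 5/1 = 5.00.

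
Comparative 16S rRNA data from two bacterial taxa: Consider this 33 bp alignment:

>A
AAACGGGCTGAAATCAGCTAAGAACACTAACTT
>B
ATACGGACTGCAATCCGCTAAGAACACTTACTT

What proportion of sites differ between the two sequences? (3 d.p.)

The sequences differ at 5 of 33 positions (sites 2, 7, 11, 16, 29).
p = 5/33 = 0.151515… ≈ 0.152 (to 3 d.p.).

0.152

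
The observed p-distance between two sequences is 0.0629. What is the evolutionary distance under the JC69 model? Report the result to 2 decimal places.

d = −(3/4) ln(1 − 4p/3) = −0.75 ln(1 − 0.083867) = −0.75 ln(0.916133)
  = −0.75 × (-0.087594) = 0.065696 substitutions/site.

0.07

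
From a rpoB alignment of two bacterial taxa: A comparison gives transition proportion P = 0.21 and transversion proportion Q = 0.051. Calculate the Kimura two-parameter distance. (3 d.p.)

Under the Kimura two-parameter model, d = −½ ln(1 − 2P − Q) − ¼ ln(1 − 2Q).
1 − 2P − Q = 0.529, giving −½ ln(0.529) = 0.318383.
1 − 2Q = 0.898, giving −¼ ln(0.898) = 0.026896.
d = 0.318383 + 0.026896 = 0.345279.

0.345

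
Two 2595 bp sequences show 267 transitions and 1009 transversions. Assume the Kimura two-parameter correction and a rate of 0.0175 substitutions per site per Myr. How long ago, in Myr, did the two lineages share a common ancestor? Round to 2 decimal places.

23.64

P = 267/2595 ≈ 0.10289 and Q = 1009/2595 ≈ 0.388825.
Under the Kimura two-parameter model, d = −½ ln(1 − 2P − Q) − ¼ ln(1 − 2Q).
1 − 2P − Q = 0.405395, giving −½ ln(0.405395) = 0.451447.
1 − 2Q = 0.22235, giving −¼ ln(0.22235) = 0.375876.
d = 0.451447 + 0.375876 = 0.827323.
Under a molecular clock d = 2μt, so t = d/(2μ) = 0.827323 / (2 × 0.0175) = 23.64 Myr.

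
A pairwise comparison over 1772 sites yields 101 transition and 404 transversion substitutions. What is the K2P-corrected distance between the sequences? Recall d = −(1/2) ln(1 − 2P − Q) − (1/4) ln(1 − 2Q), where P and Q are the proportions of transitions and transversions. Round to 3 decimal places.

0.361

P = 101/1772 ≈ 0.056998 and Q = 404/1772 ≈ 0.227991.
Under the Kimura two-parameter model, d = −½ ln(1 − 2P − Q) − ¼ ln(1 − 2Q).
1 − 2P − Q = 0.658013, giving −½ ln(0.658013) = 0.209265.
1 − 2Q = 0.544018, giving −¼ ln(0.544018) = 0.152193.
d = 0.209265 + 0.152193 = 0.361458.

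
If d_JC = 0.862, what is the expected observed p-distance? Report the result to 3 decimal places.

p = (3/4)(1 − e^(−4d/3)) = 0.75 × (1 − e^(-1.149333)) = 0.75 × (1 − 0.316848) = 0.512364.

0.512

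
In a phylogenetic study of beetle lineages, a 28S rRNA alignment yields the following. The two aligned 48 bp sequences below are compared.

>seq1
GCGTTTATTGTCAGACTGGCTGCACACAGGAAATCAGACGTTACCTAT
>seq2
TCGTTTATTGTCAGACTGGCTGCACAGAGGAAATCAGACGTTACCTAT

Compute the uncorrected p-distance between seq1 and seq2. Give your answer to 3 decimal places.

The sequences differ at 2 of 48 positions (sites 1, 27).
p = 2/48 = 0.041666… ≈ 0.042 (to 3 d.p.).

0.042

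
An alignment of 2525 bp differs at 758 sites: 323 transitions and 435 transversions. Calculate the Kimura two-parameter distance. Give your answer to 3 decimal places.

P = 323/2525 ≈ 0.127921 and Q = 435/2525 ≈ 0.172277.
Under the Kimura two-parameter model, d = −½ ln(1 − 2P − Q) − ¼ ln(1 − 2Q).
1 − 2P − Q = 0.571881, giving −½ ln(0.571881) = 0.279412.
1 − 2Q = 0.655446, giving −¼ ln(0.655446) = 0.105610.
d = 0.279412 + 0.105610 = 0.385022.

0.385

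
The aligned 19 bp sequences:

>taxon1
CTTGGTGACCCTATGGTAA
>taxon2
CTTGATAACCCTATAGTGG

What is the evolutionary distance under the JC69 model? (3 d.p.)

0.324

The sequences differ at 5 of 19 sites (5, 7, 15, 18, 19), so p = 5/19 ≈ 0.263158.
d = −(3/4) ln(1 − 4p/3) = −0.75 ln(1 − 0.350877) = −0.75 ln(0.649123)
  = −0.75 × (-0.432133) = 0.324100 substitutions/site.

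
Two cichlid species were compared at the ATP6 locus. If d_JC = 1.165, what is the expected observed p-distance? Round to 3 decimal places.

p = (3/4)(1 − e^(−4d/3)) = 0.75 × (1 − e^(-1.553333)) = 0.75 × (1 − 0.211542) = 0.591344.

0.591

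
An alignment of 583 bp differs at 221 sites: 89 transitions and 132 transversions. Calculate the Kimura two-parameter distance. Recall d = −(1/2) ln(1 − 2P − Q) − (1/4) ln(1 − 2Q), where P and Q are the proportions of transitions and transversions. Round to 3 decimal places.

0.530

P = 89/583 ≈ 0.152659 and Q = 132/583 ≈ 0.226415.
Under the Kimura two-parameter model, d = −½ ln(1 − 2P − Q) − ¼ ln(1 − 2Q).
1 − 2P − Q = 0.468267, giving −½ ln(0.468267) = 0.379358.
1 − 2Q = 0.54717, giving −¼ ln(0.54717) = 0.150749.
d = 0.379358 + 0.150749 = 0.530107.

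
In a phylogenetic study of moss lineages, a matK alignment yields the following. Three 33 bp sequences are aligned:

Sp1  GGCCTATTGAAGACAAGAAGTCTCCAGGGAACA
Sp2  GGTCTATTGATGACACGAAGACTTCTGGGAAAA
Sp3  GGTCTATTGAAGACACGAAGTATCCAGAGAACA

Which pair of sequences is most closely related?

Sp1 and Sp3

Sp1–Sp2: 7/33 differ, p = 0.212, d = 0.249.
Sp1–Sp3: 4/33 differ, p = 0.121, d = 0.132.
Sp2–Sp3: 7/33 differ, p = 0.212, d = 0.249.
The smallest distance is between Sp1 and Sp3.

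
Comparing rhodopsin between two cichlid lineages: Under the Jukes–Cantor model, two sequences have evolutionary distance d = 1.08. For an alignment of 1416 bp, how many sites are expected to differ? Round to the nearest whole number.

810

Invert JC69: p = (3/4)(1 − e^(−4d/3)) = 0.75 × (1 − e^(-1.44)) = 0.75 × (1 − 0.236928) = 0.572304.
Expected differing sites = pL ≈ 0.572304 × 1416 = 810.382464 ≈ 810.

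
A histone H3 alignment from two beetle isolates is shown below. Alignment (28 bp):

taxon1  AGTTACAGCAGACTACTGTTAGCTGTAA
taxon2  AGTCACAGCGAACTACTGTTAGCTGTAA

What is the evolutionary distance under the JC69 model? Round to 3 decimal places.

0.116

The sequences differ at 3 of 28 sites (4, 10, 11), so p = 3/28 ≈ 0.107143.
d = −(3/4) ln(1 − 4p/3) = −0.75 ln(1 − 0.142857) = −0.75 ln(0.857143)
  = −0.75 × (-0.154151) = 0.115613 substitutions/site.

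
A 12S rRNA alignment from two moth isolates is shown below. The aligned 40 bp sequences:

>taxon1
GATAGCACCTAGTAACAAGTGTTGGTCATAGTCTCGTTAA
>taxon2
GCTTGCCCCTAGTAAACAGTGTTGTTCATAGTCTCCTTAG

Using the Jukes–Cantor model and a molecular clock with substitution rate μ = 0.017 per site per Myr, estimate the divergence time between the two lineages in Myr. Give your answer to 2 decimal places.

The sequences differ at 8 of 40 sites (2, 4, 7, 16, 17, 25, 36, 40), so p = 8/40 = 0.2.
d = −(3/4) ln(1 − 4p/3) = −0.75 ln(1 − 0.266667) = −0.75 ln(0.733333)
  = −0.75 × (-0.310155) = 0.232616 substitutions/site.
Under a molecular clock d = 2μt, so t = d/(2μ) = 0.232616 / (2 × 0.017) = 6.84 Myr.

6.84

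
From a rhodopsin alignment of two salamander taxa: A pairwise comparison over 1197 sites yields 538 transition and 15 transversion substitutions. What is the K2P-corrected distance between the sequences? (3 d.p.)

P = 538/1197 ≈ 0.449457 and Q = 15/1197 ≈ 0.012531.
Under the Kimura two-parameter model, d = −½ ln(1 − 2P − Q) − ¼ ln(1 − 2Q).
1 − 2P − Q = 0.088555, giving −½ ln(0.088555) = 1.212066.
1 − 2Q = 0.974938, giving −¼ ln(0.974938) = 0.006345.
d = 1.212066 + 0.006345 = 1.218411.

1.218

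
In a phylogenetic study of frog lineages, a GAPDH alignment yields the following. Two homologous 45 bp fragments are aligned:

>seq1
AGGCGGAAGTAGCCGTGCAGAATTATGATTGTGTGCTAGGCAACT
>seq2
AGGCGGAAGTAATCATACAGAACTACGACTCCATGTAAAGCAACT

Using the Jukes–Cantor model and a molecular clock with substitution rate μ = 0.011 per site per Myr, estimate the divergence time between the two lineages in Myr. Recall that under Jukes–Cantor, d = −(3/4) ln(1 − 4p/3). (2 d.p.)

The sequences differ at 13 of 45 sites, so p = 13/45 ≈ 0.288889.
d = −(3/4) ln(1 − 4p/3) = −0.75 ln(1 − 0.385185) = −0.75 ln(0.614815)
  = −0.75 × (-0.486434) = 0.364826 substitutions/site.
Under a molecular clock d = 2μt, so t = d/(2μ) = 0.364826 / (2 × 0.011) = 16.58 Myr.

16.58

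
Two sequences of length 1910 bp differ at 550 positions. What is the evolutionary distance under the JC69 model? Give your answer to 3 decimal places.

p = 550/1910 ≈ 0.287958.
d = −(3/4) ln(1 − 4p/3) = −0.75 ln(1 − 0.383944) = −0.75 ln(0.616056)
  = −0.75 × (-0.484417) = 0.363313 substitutions/site.

0.363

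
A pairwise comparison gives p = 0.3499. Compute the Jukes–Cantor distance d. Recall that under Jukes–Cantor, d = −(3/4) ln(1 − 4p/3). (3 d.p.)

0.471

d = −(3/4) ln(1 − 4p/3) = −0.75 ln(1 − 0.466533) = −0.75 ln(0.533467)
  = −0.75 × (-0.628358) = 0.471269 substitutions/site.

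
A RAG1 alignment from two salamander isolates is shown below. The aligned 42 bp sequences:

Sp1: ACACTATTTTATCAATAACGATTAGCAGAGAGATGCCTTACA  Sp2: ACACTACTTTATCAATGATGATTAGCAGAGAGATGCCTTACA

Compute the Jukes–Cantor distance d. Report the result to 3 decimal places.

0.075

The sequences differ at 3 of 42 sites (7, 17, 19), so p = 3/42 ≈ 0.071429.
d = −(3/4) ln(1 − 4p/3) = −0.75 ln(1 − 0.095239) = −0.75 ln(0.904761)
  = −0.75 × (-0.100084) = 0.075063 substitutions/site.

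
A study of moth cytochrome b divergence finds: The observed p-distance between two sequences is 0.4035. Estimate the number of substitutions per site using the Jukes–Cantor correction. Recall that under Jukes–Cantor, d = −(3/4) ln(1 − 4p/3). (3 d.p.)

0.579

d = −(3/4) ln(1 − 4p/3) = −0.75 ln(1 − 0.538) = −0.75 ln(0.462)
  = −0.75 × (-0.772190) = 0.579143 substitutions/site.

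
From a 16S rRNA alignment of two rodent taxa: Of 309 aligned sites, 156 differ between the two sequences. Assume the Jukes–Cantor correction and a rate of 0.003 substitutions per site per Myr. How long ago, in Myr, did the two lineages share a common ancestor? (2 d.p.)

p = 156/309 ≈ 0.504854.
d = −(3/4) ln(1 − 4p/3) = −0.75 ln(1 − 0.673139) = −0.75 ln(0.326861)
  = −0.75 × (-1.118220) = 0.838665 substitutions/site.
Under a molecular clock d = 2μt, so t = d/(2μ) = 0.838665 / (2 × 0.003) = 139.78 Myr.

139.78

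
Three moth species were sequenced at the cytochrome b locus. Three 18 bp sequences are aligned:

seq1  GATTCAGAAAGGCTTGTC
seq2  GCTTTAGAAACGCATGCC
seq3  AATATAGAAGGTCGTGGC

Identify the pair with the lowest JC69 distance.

seq1 and seq2

seq1–seq2: 5/18 differ, p = 0.278, d = 0.347.
seq1–seq3: 7/18 differ, p = 0.389, d = 0.548.
seq2–seq3: 8/18 differ, p = 0.444, d = 0.673.
The smallest distance is between seq1 and seq2.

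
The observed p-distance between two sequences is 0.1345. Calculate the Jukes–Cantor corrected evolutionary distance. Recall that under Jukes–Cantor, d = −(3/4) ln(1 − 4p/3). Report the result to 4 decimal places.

0.1482

d = −(3/4) ln(1 − 4p/3) = −0.75 ln(1 − 0.179333) = −0.75 ln(0.820667)
  = −0.75 × (-0.197638) = 0.148229 substitutions/site.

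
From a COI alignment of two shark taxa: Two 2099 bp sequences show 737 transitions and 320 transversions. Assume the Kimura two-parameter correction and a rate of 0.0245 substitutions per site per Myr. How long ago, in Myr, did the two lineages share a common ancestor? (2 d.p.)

21.54

P = 737/2099 ≈ 0.35112 and Q = 320/2099 ≈ 0.152454.
Under the Kimura two-parameter model, d = −½ ln(1 − 2P − Q) − ¼ ln(1 − 2Q).
1 − 2P − Q = 0.145306, giving −½ ln(0.145306) = 0.964457.
1 − 2Q = 0.695092, giving −¼ ln(0.695092) = 0.090928.
d = 0.964457 + 0.090928 = 1.055385.
Under a molecular clock d = 2μt, so t = d/(2μ) = 1.055385 / (2 × 0.0245) = 21.54 Myr.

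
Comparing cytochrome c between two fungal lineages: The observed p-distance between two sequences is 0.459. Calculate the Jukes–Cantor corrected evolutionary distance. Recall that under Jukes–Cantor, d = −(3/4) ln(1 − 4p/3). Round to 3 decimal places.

d = −(3/4) ln(1 − 4p/3) = −0.75 ln(1 − 0.612) = −0.75 ln(0.388)
  = −0.75 × (-0.946750) = 0.710063 substitutions/site.

0.710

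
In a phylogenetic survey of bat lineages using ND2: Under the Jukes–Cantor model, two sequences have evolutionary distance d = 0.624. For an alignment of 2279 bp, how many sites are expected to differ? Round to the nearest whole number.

965

Invert JC69: p = (3/4)(1 − e^(−4d/3)) = 0.75 × (1 − e^(-0.832)) = 0.75 × (1 − 0.435178) = 0.423617.
Expected differing sites = pL ≈ 0.423617 × 2279 = 965.423143 ≈ 965.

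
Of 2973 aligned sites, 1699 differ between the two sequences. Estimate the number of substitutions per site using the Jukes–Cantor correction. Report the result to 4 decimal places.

1.0765

p = 1699/2973 ≈ 0.571477.
d = −(3/4) ln(1 − 4p/3) = −0.75 ln(1 − 0.761969) = −0.75 ln(0.238031)
  = −0.75 × (-1.435354) = 1.076516 substitutions/site.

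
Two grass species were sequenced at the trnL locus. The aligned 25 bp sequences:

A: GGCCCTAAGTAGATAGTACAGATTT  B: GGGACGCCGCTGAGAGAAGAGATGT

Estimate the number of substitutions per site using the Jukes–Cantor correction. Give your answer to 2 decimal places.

0.66

The sequences differ at 11 of 25 sites, so p = 11/25 = 0.44.
d = −(3/4) ln(1 − 4p/3) = −0.75 ln(1 − 0.586667) = −0.75 ln(0.413333)
  = −0.75 × (-0.883502) = 0.662627 substitutions/site.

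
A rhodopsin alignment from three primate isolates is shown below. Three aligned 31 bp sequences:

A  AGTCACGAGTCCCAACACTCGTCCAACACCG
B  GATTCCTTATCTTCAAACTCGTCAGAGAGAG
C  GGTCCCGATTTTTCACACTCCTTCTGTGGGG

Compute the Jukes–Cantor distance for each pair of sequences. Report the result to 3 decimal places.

d(A,B) = 0.874, d(A,C) = 0.777, d(B,C) = 0.777

A–B: 16/31 sites differ → p ≈ 0.516129, d = −0.75 ln(1 − 0.688172) = 0.873978 ≈ 0.874.
A–C: 15/31 sites differ → p ≈ 0.483871, d = −0.75 ln(1 − 0.645161) = 0.777068 ≈ 0.777.
B–C: 15/31 sites differ → p ≈ 0.483871, d = −0.75 ln(1 − 0.645161) = 0.777068 ≈ 0.777.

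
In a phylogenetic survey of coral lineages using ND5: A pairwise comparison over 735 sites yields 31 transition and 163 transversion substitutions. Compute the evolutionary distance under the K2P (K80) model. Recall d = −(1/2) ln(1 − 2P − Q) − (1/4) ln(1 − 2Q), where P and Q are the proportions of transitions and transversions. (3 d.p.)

0.329

P = 31/735 ≈ 0.042177 and Q = 163/735 ≈ 0.221769.
Under the Kimura two-parameter model, d = −½ ln(1 − 2P − Q) − ¼ ln(1 − 2Q).
1 − 2P − Q = 0.693877, giving −½ ln(0.693877) = 0.182730.
1 − 2Q = 0.556462, giving −¼ ln(0.556462) = 0.146539.
d = 0.182730 + 0.146539 = 0.329269.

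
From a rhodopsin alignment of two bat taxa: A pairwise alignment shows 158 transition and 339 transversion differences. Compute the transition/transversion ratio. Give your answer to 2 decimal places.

0.47

R = 158/339 = 0.466076… ≈ 0.47 (to 2 d.p.).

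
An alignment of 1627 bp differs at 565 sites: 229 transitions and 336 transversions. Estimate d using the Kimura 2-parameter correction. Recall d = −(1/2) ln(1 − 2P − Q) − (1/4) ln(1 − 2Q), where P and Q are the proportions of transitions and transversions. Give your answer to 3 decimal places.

P = 229/1627 ≈ 0.14075 and Q = 336/1627 ≈ 0.206515.
Under the Kimura two-parameter model, d = −½ ln(1 − 2P − Q) − ¼ ln(1 − 2Q).
1 − 2P − Q = 0.511985, giving −½ ln(0.511985) = 0.334730.
1 − 2Q = 0.58697, giving −¼ ln(0.58697) = 0.133195.
d = 0.334730 + 0.133195 = 0.467925.

0.468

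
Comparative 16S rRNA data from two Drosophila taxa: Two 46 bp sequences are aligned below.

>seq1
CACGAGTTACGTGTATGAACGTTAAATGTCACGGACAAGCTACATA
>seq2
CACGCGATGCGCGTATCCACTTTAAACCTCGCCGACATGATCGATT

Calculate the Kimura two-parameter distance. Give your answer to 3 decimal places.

Of 46 sites, 4 differences are transitions and 12 are transversions, so P = 4/46 ≈ 0.086957 and Q = 12/46 ≈ 0.26087.
Under the Kimura two-parameter model, d = −½ ln(1 − 2P − Q) − ¼ ln(1 − 2Q).
1 − 2P − Q = 0.565216, giving −½ ln(0.565216) = 0.285274.
1 − 2Q = 0.47826, giving −¼ ln(0.47826) = 0.184400.
d = 0.285274 + 0.184400 = 0.469674.

0.470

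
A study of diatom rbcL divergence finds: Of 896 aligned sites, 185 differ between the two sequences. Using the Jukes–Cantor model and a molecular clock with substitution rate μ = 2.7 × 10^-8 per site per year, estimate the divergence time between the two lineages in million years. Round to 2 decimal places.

p = 185/896 ≈ 0.206473.
d = −(3/4) ln(1 − 4p/3) = −0.75 ln(1 − 0.275297) = −0.75 ln(0.724703)
  = −0.75 × (-0.321993) = 0.241495 substitutions/site.
Under a molecular clock d = 2μt, so t = d/(2μ) = 0.241495 / (2 × 2.7 × 10^-8) = 4.47 million years.

4.47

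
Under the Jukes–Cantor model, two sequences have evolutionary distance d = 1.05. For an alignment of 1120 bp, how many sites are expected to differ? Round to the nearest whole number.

633

Invert JC69: p = (3/4)(1 − e^(−4d/3)) = 0.75 × (1 − e^(-1.4)) = 0.75 × (1 − 0.246597) = 0.565052.
Expected differing sites = pL ≈ 0.565052 × 1120 = 632.85824 ≈ 633.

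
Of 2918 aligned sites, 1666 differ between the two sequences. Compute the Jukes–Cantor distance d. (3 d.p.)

1.074

p = 1666/2918 ≈ 0.570939.
d = −(3/4) ln(1 − 4p/3) = −0.75 ln(1 − 0.761252) = −0.75 ln(0.238748)
  = −0.75 × (-1.432347) = 1.074260 substitutions/site.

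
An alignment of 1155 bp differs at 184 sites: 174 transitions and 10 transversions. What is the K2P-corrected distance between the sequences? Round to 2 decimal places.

0.19

P = 174/1155 ≈ 0.150649 and Q = 10/1155 ≈ 0.008658.
Under the Kimura two-parameter model, d = −½ ln(1 − 2P − Q) − ¼ ln(1 − 2Q).
1 − 2P − Q = 0.690044, giving −½ ln(0.690044) = 0.185500.
1 − 2Q = 0.982684, giving −¼ ln(0.982684) = 0.004367.
d = 0.185500 + 0.004367 = 0.189867.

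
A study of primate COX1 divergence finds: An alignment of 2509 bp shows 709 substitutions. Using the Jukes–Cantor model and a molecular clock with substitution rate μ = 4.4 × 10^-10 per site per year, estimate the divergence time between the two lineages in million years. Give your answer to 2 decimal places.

403.00

p = 709/2509 ≈ 0.282583.
d = −(3/4) ln(1 − 4p/3) = −0.75 ln(1 − 0.376777) = −0.75 ln(0.623223)
  = −0.75 × (-0.472851) = 0.354638 substitutions/site.
Under a molecular clock d = 2μt, so t = d/(2μ) = 0.354638 / (2 × 4.4 × 10^-10) = 403.00 million years.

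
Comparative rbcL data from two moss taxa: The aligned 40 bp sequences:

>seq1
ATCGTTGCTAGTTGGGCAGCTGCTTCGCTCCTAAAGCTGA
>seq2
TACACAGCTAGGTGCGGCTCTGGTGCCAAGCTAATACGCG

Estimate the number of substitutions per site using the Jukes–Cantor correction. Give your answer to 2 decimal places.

The sequences differ at 21 of 40 sites, so p = 21/40 = 0.525.
d = −(3/4) ln(1 − 4p/3) = −0.75 ln(1 − 0.7) = −0.75 ln(0.3)
  = −0.75 × (-1.203973) = 0.902980 substitutions/site.

0.90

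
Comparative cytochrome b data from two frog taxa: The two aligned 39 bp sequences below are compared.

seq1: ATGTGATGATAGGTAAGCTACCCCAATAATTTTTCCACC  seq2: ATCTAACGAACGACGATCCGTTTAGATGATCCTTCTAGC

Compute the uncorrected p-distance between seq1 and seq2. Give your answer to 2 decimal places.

0.54

The sequences differ at 21 of 39 positions.
p = 21/39 = 0.538461… ≈ 0.54 (to 2 d.p.).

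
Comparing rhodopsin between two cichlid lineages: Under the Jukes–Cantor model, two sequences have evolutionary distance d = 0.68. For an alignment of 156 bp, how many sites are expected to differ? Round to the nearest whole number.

Invert JC69: p = (3/4)(1 − e^(−4d/3)) = 0.75 × (1 − e^(-0.906667)) = 0.75 × (1 − 0.403868) = 0.447099.
Expected differing sites = pL ≈ 0.447099 × 156 = 69.747444 ≈ 70.

70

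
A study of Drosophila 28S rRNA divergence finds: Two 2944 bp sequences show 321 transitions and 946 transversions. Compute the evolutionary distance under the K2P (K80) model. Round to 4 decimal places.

P = 321/2944 ≈ 0.109035 and Q = 946/2944 ≈ 0.321332.
Under the Kimura two-parameter model, d = −½ ln(1 − 2P − Q) − ¼ ln(1 − 2Q).
1 − 2P − Q = 0.460598, giving −½ ln(0.460598) = 0.387615.
1 − 2Q = 0.357336, giving −¼ ln(0.357336) = 0.257270.
d = 0.387615 + 0.257270 = 0.644885.

0.6449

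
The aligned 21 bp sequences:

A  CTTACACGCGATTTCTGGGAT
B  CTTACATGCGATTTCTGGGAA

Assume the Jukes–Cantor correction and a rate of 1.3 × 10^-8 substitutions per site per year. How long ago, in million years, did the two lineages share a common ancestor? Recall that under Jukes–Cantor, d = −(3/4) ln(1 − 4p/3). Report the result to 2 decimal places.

3.92

The sequences differ at 2 of 21 sites (7, 21), so p = 2/21 ≈ 0.095238.
d = −(3/4) ln(1 − 4p/3) = −0.75 ln(1 − 0.126984) = −0.75 ln(0.873016)
  = −0.75 × (-0.135801) = 0.101851 substitutions/site.
Under a molecular clock d = 2μt, so t = d/(2μ) = 0.101851 / (2 × 1.3 × 10^-8) = 3.92 million years.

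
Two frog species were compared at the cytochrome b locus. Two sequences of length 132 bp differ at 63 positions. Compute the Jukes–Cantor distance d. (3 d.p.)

0.759

p = 63/132 ≈ 0.477273.
d = −(3/4) ln(1 − 4p/3) = −0.75 ln(1 − 0.636364) = −0.75 ln(0.363636)
  = −0.75 × (-1.011602) = 0.758702 substitutions/site.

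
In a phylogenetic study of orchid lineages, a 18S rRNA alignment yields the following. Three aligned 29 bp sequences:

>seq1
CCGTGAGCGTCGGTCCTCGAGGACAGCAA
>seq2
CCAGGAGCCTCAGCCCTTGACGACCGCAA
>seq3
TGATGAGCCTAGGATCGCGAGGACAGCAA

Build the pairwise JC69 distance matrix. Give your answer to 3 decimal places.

seq1–seq2: 8/29 sites differ → p ≈ 0.275862, d = −0.75 ln(1 − 0.367816) = 0.343931 ≈ 0.344.
seq1–seq3: 8/29 sites differ → p ≈ 0.275862, d = −0.75 ln(1 − 0.367816) = 0.343931 ≈ 0.344.
seq2–seq3: 11/29 sites differ → p ≈ 0.37931, d = −0.75 ln(1 − 0.505747) = 0.528531 ≈ 0.529.

d(seq1,seq2) = 0.344, d(seq1,seq3) = 0.344, d(seq2,seq3) = 0.529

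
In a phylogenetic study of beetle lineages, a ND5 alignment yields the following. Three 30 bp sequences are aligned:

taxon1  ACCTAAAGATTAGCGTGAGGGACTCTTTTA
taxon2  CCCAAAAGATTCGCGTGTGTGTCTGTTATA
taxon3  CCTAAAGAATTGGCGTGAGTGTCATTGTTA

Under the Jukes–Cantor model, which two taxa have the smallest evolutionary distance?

taxon1–taxon2: 8/30 differ, p = 0.267, d = 0.330.
taxon1–taxon3: 11/30 differ, p = 0.367, d = 0.503.
taxon2–taxon3: 9/30 differ, p = 0.300, d = 0.383.
The smallest distance is between taxon1 and taxon2.

taxon1 and taxon2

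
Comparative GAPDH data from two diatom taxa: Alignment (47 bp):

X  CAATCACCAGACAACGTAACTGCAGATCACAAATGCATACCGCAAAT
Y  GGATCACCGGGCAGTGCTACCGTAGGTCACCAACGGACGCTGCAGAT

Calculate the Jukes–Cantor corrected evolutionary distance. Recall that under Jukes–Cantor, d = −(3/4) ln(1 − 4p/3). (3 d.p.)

The sequences differ at 18 of 47 sites, so p = 18/47 ≈ 0.382979.
d = −(3/4) ln(1 − 4p/3) = −0.75 ln(1 − 0.510639) = −0.75 ln(0.489361)
  = −0.75 × (-0.714655) = 0.535991 substitutions/site.

0.536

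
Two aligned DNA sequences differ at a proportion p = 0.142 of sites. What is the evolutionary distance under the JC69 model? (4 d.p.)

0.1574

d = −(3/4) ln(1 − 4p/3) = −0.75 ln(1 − 0.189333) = −0.75 ln(0.810667)
  = −0.75 × (-0.209898) = 0.157424 substitutions/site.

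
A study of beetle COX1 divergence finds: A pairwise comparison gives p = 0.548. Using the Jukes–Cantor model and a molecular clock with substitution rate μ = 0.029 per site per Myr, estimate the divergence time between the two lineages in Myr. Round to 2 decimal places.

16.96

d = −(3/4) ln(1 − 4p/3) = −0.75 ln(1 − 0.730667) = −0.75 ln(0.269333)
  = −0.75 × (-1.311807) = 0.983855 substitutions/site.
Under a molecular clock d = 2μt, so t = d/(2μ) = 0.983855 / (2 × 0.029) = 16.96 Myr.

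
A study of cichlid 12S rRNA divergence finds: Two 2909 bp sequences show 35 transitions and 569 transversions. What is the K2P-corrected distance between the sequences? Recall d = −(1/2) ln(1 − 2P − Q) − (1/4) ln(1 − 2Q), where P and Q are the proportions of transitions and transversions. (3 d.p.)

P = 35/2909 ≈ 0.012032 and Q = 569/2909 ≈ 0.1956.
Under the Kimura two-parameter model, d = −½ ln(1 − 2P − Q) − ¼ ln(1 − 2Q).
1 − 2P − Q = 0.780336, giving −½ ln(0.780336) = 0.124015.
1 − 2Q = 0.6088, giving −¼ ln(0.6088) = 0.124066.
d = 0.124015 + 0.124066 = 0.248081.

0.248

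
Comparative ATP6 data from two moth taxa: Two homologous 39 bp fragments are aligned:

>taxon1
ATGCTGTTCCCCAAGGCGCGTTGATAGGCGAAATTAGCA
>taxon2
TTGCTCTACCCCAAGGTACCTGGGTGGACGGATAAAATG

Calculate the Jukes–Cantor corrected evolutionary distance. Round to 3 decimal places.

0.653

The sequences differ at 17 of 39 sites, so p = 17/39 ≈ 0.435897.
d = −(3/4) ln(1 − 4p/3) = −0.75 ln(1 − 0.581196) = −0.75 ln(0.418804)
  = −0.75 × (-0.870352) = 0.652764 substitutions/site.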